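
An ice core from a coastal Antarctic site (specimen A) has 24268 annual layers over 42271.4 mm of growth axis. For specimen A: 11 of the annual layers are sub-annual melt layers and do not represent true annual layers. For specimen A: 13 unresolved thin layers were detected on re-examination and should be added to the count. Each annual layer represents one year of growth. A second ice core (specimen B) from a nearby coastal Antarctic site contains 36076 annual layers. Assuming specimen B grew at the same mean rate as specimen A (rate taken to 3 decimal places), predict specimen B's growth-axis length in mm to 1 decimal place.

Specimen A: after corrections the count is 24268 − 11 + 13 = 24270 annual layers.
A: Mean rate = 42271.4 mm / 24270 years ≈ 1.742 mm/year.
For B, 1.742 mm/year × 36076 years = 62844.4 mm.

62844.4 mm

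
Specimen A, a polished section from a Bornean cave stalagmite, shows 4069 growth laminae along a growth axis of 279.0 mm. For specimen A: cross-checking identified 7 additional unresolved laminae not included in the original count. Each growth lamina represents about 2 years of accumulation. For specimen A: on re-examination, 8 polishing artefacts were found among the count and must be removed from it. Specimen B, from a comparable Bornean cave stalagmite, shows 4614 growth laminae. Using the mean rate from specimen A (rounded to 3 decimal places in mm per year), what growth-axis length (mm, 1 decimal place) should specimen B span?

313.8 mm

Specimen A: correcting the raw count gives 4069 − 8 + 7 = 4068 true growth laminae.
Specimen A: multiplying by 2 years per growth lamina: 4068 × 2 = 8136 years.
A: 279.0 mm over 8136 years gives 279.0 / 8136 ≈ 0.034 mm per year.
Specimen B: 4614 growth laminae at 2 years each span 4614 × 2 = 9228 years. Length of B = 0.034 × 9228 = 313.8 mm.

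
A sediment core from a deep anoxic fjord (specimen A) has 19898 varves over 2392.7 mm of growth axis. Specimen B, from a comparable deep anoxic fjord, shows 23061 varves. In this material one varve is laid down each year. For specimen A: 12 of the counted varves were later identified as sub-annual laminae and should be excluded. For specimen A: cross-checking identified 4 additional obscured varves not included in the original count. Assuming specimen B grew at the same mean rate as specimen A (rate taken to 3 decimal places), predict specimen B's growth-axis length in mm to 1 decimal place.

2767.3 mm

Specimen A: adjusted count: 19898 − 12 + 4 = 19890 varves.
A: 2392.7 mm over 19890 years gives 2392.7 / 19890 ≈ 0.120 mm/yr.
For B, 0.120 mm/year × 23061 years = 2767.3 mm.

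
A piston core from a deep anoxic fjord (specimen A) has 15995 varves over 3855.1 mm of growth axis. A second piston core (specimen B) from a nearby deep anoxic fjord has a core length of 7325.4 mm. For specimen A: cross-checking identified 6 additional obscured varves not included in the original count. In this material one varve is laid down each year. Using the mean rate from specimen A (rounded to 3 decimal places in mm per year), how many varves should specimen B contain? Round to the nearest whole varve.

Specimen A: true varve count = 15995 + 6 = 16001.
A: 3855.1 mm over 16001 years gives 3855.1 / 16001 ≈ 0.241 mm/year.
B spans 7325.4 / 0.241 = 30395.85 years ≈ 30396 varves.

30396 varves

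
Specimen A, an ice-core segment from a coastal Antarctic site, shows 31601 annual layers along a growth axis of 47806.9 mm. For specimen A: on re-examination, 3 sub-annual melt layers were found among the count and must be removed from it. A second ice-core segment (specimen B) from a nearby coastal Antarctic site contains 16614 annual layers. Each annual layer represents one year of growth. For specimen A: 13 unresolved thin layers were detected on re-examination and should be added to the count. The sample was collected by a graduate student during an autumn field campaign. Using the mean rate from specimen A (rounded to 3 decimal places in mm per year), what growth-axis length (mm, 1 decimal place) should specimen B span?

Specimen A: correcting the raw count gives 31601 − 3 + 13 = 31611 true annual layers.
A: 47806.9 mm over 31611 years gives 47806.9 / 31611 ≈ 1.512 mm/yr.
B's length ≈ 1.512 × 16614 = 25120.4 mm.

25120.4 mm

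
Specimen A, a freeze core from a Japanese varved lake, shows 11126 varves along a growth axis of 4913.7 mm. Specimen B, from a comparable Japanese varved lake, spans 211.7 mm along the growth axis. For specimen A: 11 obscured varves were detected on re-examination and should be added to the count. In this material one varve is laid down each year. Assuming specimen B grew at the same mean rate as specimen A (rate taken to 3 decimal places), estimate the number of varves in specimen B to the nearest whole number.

Specimen A: correcting the raw count gives 11126 + 11 = 11137 true varves.
A: Extension rate ≈ 4913.7 / 11137 = 0.441 mm/year.
B spans 211.7 / 0.441 = 480.05 years ≈ 480 varves.

480 varves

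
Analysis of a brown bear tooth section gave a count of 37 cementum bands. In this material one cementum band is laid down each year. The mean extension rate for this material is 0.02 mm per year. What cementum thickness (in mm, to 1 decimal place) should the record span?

The record spans 37 years at 0.02 mm per year.
Length ≈ 0.02 × 37 = 0.7 mm.

0.7 mm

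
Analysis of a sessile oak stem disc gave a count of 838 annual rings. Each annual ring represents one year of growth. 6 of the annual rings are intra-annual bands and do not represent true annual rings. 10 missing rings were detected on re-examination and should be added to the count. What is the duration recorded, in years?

842 years

Correcting the raw count gives 838 − 6 + 10 = 842 true annual rings.
At one annual ring per year, that is 842 years.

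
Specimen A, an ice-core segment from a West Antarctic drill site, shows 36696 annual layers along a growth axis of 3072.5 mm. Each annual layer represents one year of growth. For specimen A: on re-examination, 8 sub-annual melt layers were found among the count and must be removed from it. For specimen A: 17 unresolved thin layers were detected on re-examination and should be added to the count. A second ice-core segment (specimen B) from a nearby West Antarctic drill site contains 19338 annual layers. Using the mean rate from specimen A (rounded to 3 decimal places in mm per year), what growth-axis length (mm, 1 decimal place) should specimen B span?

Specimen A: true annual layer count = 36696 − 8 + 17 = 36705.
A: Extension rate ≈ 3072.5 / 36705 = 0.084 mm/year.
Length of B = 0.084 × 19338 = 1624.4 mm.

1624.4 mm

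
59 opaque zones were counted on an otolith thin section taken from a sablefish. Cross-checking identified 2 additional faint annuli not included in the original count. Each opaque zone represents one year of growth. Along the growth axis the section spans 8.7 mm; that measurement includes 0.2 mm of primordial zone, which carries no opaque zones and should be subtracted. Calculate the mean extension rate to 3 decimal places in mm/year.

After corrections the count is 59 + 2 = 61 opaque zones.
Removing the 0.2 mm offcut leaves 8.7 − 0.2 = 8.5 mm.
Extension rate ≈ 8.5 / 61 = 0.139 mm/year.

0.139 mm/year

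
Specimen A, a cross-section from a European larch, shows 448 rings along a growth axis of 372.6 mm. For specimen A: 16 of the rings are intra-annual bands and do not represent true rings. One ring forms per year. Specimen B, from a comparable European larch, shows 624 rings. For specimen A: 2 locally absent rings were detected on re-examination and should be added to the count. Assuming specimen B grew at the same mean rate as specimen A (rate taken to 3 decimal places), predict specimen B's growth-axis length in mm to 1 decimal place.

Specimen A: true ring count = 448 − 16 + 2 = 434.
A: 372.6 mm over 434 years gives 372.6 / 434 ≈ 0.859 mm/yr.
For B, 0.859 mm/year × 624 years = 536.0 mm.

536.0 mm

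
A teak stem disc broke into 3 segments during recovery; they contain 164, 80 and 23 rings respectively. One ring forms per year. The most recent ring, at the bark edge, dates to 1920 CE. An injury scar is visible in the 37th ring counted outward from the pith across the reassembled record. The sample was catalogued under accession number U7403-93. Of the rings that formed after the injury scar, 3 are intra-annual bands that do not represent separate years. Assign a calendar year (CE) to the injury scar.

1693 CE

Total rings = 164 + 80 + 23 = 267.
267 − 37 = 230 rings lie beyond the injury scar toward the bark edge.
230 − 3 false = 227 true rings after the injury scar.
1920 − 227 = 1693 CE.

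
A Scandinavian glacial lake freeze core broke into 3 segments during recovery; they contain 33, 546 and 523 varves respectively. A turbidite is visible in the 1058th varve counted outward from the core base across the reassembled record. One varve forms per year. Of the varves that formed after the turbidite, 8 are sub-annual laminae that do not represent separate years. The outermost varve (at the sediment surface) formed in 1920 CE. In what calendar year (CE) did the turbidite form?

Total varves = 33 + 546 + 523 = 1102.
1102 − 1058 = 44 varves lie beyond the turbidite toward the sediment surface.
Removing the 8 false varves leaves 44 − 8 = 36 true varves beyond the turbidite.
The varve at the sediment surface is 1920 CE, so the turbidite dates to 1920 − 36 = 1884 CE.

1884 CE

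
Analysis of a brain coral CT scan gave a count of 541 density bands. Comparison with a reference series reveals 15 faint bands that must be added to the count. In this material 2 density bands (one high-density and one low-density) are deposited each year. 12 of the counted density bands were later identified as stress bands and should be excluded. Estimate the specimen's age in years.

272 years

True density band count = 541 − 12 + 15 = 544.
With 2 density bands per year, 544 / 2 = 272 years.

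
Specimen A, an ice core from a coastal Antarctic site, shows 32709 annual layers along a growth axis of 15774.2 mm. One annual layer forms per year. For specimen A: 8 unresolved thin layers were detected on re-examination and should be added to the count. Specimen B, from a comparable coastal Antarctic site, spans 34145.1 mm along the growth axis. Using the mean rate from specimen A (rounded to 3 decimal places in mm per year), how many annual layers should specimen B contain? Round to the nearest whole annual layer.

70840 annual layers

Specimen A: after corrections the count is 32709 + 8 = 32717 annual layers.
A: 15774.2 mm over 32717 years gives 15774.2 / 32717 ≈ 0.482 mm/yr.
B spans 34145.1 / 0.482 = 70840.46 years ≈ 70840 annual layers.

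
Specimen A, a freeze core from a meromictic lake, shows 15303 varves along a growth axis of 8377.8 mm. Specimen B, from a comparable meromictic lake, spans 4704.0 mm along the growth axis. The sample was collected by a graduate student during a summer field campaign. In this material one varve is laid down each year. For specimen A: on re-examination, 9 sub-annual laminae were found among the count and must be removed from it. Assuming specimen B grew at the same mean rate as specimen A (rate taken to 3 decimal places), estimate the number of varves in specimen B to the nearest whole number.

Specimen A: after corrections the count is 15303 − 9 = 15294 varves.
A: Mean rate = 8377.8 mm / 15294 years ≈ 0.548 mm/year.
B spans 4704.0 / 0.548 = 8583.94 years ≈ 8584 varves.

8584 varves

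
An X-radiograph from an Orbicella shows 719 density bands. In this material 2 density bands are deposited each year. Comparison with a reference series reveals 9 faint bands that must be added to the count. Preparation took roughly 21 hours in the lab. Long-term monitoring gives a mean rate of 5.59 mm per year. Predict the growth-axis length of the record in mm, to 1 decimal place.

2034.8 mm

After corrections the count is 719 + 9 = 728 density bands.
728 density bands at 2 per year is 728 / 2 = 364 years.
364 years at 5.59 mm/year gives 5.59 × 364 = 2034.8 mm.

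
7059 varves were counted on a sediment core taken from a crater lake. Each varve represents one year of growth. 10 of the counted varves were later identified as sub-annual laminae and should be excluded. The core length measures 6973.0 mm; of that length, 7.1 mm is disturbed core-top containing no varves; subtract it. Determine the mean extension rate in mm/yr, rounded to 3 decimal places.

0.988 mm/yr

Correcting the raw count gives 7059 − 10 = 7049 true varves.
The growth record spans 6973.0 − 7.1 = 6965.9 mm.
Extension rate ≈ 6965.9 / 7049 = 0.988 mm/yr.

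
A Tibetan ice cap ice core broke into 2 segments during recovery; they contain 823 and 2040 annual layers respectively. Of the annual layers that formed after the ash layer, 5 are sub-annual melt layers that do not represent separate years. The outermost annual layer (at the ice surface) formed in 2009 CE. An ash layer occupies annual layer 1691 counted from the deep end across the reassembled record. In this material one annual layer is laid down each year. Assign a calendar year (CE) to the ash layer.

Total annual layers = 823 + 2040 = 2863.
2863 − 1691 = 1172 annual layers lie beyond the ash layer toward the ice surface.
Excluding 5 false annual layers: 1172 − 5 = 1167.
Counting back 1167 years from 2009 CE places the ash layer in 2009 − 1167 = 842 CE.

842 CE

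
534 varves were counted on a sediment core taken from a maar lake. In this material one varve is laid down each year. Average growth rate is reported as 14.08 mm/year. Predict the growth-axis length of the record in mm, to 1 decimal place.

7518.7 mm

The record spans 534 years at 14.08 mm per year.
534 years at 14.08 mm/year gives 14.08 × 534 = 7518.7 mm.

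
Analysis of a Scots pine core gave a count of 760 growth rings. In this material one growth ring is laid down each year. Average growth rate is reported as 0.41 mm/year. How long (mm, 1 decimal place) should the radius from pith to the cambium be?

The record spans 760 years at 0.41 mm per year.
760 years at 0.41 mm/year gives 0.41 × 760 = 311.6 mm.

311.6 mm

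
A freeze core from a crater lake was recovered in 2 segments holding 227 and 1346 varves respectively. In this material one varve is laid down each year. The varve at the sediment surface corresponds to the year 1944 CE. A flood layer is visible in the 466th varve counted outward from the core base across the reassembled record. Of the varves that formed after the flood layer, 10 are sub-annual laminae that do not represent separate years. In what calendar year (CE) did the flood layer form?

Total varves = 227 + 1346 = 1573.
Between varve 466 and the sediment surface there are 1573 − 466 = 1107 varves.
1107 − 10 false = 1097 true varves after the flood layer.
1944 − 1097 = 847 CE.

847 CE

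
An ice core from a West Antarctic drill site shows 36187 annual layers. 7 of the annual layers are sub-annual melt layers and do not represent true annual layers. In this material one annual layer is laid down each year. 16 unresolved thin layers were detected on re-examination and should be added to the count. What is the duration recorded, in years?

Adjusted count: 36187 − 7 + 16 = 36196 annual layers.
With a one-to-one annual layer periodicity this is 36196 years.

36196 years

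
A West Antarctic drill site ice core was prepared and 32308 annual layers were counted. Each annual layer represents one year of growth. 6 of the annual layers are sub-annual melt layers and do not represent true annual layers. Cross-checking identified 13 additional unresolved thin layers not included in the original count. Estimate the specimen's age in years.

32315 yr

Adjusted count: 32308 − 6 + 13 = 32315 annual layers.
With a one-to-one annual layer periodicity this is 32315 years.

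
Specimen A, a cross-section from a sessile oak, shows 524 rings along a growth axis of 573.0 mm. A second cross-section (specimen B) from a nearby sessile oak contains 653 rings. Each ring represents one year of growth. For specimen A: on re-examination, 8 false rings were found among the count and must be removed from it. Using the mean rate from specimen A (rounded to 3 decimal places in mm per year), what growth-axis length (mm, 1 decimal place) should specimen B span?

Specimen A: true ring count = 524 − 8 = 516.
A: 573.0 mm over 516 years gives 573.0 / 516 ≈ 1.110 mm/yr.
B's length ≈ 1.110 × 653 = 724.8 mm.

724.8 mm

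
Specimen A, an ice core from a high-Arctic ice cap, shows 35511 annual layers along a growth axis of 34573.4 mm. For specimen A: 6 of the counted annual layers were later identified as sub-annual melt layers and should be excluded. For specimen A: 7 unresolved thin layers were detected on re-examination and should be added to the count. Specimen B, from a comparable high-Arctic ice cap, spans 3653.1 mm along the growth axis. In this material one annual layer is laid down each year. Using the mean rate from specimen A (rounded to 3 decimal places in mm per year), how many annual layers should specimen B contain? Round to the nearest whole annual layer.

3751 annual layers

Specimen A: correcting the raw count gives 35511 − 6 + 7 = 35512 true annual layers.
A: Mean rate = 34573.4 mm / 35512 years ≈ 0.974 mm/year.
For B, 3653.1 / 0.974 = 3750.62 years ≈ 3751 annual layers.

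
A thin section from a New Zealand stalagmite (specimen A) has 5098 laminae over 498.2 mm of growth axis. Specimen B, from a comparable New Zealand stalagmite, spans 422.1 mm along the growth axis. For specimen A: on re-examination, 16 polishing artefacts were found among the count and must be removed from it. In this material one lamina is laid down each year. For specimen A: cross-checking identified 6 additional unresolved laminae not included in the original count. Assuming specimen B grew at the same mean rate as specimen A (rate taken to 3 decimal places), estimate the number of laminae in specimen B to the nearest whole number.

Specimen A: after corrections the count is 5098 − 16 + 6 = 5088 laminae.
A: Mean rate = 498.2 mm / 5088 years ≈ 0.098 mm/yr.
For B, 422.1 / 0.098 = 4307.14 years ≈ 4307 laminae.

4307 laminae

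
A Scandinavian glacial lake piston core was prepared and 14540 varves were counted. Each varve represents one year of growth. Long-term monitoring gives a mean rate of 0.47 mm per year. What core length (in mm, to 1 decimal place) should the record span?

6833.8 mm

14540 years of growth are recorded.
Length ≈ 0.47 × 14540 = 6833.8 mm.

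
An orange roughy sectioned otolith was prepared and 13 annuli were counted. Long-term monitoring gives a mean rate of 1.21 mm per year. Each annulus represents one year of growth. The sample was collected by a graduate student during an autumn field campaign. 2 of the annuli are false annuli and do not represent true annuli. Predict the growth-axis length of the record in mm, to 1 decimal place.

True annulus count = 13 − 2 = 11.
Predicted length = 1.21 mm/year × 11 years = 13.3 mm.

13.3 mm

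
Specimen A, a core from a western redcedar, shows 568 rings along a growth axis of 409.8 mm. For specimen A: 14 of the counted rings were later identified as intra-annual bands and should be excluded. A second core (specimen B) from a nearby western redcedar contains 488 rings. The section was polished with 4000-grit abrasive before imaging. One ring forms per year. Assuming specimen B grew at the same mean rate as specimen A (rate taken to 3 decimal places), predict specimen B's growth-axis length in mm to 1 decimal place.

361.1 mm

Specimen A: true ring count = 568 − 14 = 554.
A: 409.8 mm over 554 years gives 409.8 / 554 ≈ 0.740 mm per year.
Length of B = 0.740 × 488 = 361.1 mm.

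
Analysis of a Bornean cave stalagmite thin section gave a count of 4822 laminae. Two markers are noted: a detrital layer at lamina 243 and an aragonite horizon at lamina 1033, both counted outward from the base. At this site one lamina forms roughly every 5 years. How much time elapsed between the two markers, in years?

Separation: 1033 − 243 = 790 laminae.
790 laminae at 5 years each span 790 × 5 = 3950 years.

3950 yr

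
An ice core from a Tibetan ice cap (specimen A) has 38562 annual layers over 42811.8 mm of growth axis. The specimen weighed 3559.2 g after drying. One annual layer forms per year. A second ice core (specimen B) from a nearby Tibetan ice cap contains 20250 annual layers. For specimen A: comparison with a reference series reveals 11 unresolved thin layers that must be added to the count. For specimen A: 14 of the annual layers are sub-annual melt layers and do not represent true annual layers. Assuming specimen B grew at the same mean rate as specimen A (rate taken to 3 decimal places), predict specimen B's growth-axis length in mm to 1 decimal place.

22477.5 mm

Specimen A: true annual layer count = 38562 − 14 + 11 = 38559.
A: 42811.8 mm over 38559 years gives 42811.8 / 38559 ≈ 1.110 mm/year.
Length of B = 1.110 × 20250 = 22477.5 mm.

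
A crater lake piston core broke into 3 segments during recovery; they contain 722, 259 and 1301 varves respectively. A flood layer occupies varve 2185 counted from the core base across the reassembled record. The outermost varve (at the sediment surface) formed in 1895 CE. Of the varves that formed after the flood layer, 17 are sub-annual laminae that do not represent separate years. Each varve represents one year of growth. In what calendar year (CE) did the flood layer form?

Total varves = 722 + 259 + 1301 = 2282.
2282 − 2185 = 97 varves lie beyond the flood layer toward the sediment surface.
Removing the 17 false varves leaves 97 − 17 = 80 true varves beyond the flood layer.
The varve at the sediment surface is 1895 CE, so the flood layer dates to 1895 − 80 = 1815 CE.

1815 CE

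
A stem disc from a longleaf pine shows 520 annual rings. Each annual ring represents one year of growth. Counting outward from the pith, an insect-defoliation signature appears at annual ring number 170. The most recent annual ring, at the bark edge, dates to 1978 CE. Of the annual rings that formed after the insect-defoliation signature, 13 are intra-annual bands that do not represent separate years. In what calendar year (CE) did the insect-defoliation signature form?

1641 CE

Between annual ring 170 and the bark edge there are 520 − 170 = 350 annual rings.
Excluding 13 false annual rings: 350 − 13 = 337.
Counting back 337 years from 1978 CE places the insect-defoliation signature in 1978 − 337 = 1641 CE.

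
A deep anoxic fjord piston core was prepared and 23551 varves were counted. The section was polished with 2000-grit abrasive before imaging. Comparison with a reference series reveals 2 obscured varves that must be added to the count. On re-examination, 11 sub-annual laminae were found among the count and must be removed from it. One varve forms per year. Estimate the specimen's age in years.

Adjusted count: 23551 − 11 + 2 = 23542 varves.
At one varve per year, that is 23542 years.

23542 years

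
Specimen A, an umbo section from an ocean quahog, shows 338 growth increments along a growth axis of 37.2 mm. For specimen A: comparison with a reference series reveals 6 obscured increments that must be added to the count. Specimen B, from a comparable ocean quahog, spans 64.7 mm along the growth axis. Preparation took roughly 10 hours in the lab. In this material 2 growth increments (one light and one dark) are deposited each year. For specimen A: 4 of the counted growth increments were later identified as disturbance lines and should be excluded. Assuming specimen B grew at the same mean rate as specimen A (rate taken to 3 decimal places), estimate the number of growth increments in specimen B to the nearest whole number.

591 growth increments

Specimen A: after corrections the count is 338 − 4 + 6 = 340 growth increments.
Specimen A: 340 growth increments at 2 per year is 340 / 2 = 170 years.
A: Extension rate ≈ 37.2 / 170 = 0.219 mm/year.
B spans 64.7 / 0.219 = 295.43 years; at 2 growth increments per year that is 295.43 × 2 ≈ 591 growth increments.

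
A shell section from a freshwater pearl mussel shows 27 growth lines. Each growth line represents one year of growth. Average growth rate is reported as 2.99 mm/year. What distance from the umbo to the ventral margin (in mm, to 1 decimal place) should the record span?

80.7 mm

The record spans 27 years at 2.99 mm per year.
Length ≈ 2.99 × 27 = 80.7 mm.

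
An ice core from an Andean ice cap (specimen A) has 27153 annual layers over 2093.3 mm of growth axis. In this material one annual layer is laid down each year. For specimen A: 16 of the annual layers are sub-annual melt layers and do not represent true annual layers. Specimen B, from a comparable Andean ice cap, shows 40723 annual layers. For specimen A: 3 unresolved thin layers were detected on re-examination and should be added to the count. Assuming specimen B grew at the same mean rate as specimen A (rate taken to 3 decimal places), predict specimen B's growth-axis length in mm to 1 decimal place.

3135.7 mm

Specimen A: correcting the raw count gives 27153 − 16 + 3 = 27140 true annual layers.
A: Mean rate = 2093.3 mm / 27140 years ≈ 0.077 mm per year.
B's length ≈ 0.077 × 40723 = 3135.7 mm.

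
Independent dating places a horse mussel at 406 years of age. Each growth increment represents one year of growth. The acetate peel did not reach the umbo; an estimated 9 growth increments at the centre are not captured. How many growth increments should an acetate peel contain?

One growth increment per year gives 406 growth increments over 406 years.
406 − 9 missed = 397 growth increments expected in the prepared section.

397 growth increments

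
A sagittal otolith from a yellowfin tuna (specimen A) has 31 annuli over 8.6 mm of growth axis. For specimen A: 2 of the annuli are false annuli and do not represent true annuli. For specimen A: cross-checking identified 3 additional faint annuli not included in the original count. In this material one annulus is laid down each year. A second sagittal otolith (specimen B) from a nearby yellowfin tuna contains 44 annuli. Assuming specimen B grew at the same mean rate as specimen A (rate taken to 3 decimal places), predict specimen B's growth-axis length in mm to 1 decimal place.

11.8 mm

Specimen A: true annulus count = 31 − 2 + 3 = 32.
A: Extension rate ≈ 8.6 / 32 = 0.269 mm/year.
Length of B = 0.269 × 44 = 11.8 mm.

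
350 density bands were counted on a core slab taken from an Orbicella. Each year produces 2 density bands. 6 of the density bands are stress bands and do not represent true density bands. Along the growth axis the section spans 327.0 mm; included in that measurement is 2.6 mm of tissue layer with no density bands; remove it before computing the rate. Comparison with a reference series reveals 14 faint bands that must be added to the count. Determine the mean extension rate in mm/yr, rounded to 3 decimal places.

Adjusted count: 350 − 6 + 14 = 358 density bands.
358 density bands at 2 per year is 358 / 2 = 179 years.
Net length = 327.0 − 2.6 = 324.4 mm.
324.4 mm over 179 years gives 324.4 / 179 ≈ 1.812 mm/yr.

1.812 mm/yr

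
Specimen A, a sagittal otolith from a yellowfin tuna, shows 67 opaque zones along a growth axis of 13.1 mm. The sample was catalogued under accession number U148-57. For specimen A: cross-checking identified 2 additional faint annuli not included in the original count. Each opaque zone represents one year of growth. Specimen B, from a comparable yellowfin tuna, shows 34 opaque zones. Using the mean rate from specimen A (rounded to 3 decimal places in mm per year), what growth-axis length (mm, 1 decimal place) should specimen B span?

Specimen A: true opaque zone count = 67 + 2 = 69.
A: Mean rate = 13.1 mm / 69 years ≈ 0.190 mm per year.
Length of B = 0.190 × 34 = 6.5 mm.

6.5 mm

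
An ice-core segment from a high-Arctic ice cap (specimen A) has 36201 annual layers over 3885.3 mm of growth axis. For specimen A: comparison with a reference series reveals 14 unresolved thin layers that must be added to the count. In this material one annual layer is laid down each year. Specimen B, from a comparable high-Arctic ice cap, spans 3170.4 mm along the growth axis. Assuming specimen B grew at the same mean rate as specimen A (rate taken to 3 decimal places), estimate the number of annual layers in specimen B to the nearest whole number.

29630 annual layers

Specimen A: after corrections the count is 36201 + 14 = 36215 annual layers.
A: Extension rate ≈ 3885.3 / 36215 = 0.107 mm/yr.
Specimen B: 3170.4 mm / 0.107 mm per year = 29629.91 years ≈ 29630 annual layers.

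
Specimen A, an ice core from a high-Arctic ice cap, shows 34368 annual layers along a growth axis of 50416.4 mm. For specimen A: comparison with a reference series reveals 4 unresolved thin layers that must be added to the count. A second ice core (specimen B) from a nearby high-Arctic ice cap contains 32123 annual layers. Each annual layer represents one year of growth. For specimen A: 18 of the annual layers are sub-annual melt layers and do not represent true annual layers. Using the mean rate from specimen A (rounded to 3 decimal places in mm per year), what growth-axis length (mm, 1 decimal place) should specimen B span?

47156.6 mm

Specimen A: after corrections the count is 34368 − 18 + 4 = 34354 annual layers.
A: Extension rate ≈ 50416.4 / 34354 = 1.468 mm/year.
For B, 1.468 mm/year × 32123 years = 47156.6 mm.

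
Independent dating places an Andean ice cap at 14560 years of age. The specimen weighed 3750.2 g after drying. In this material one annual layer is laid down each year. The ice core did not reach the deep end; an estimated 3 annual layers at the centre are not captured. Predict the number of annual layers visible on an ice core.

14557 annual layers

One annual layer per year gives 14560 annual layers over 14560 years.
Subtracting the 3 annual layers not captured gives 14560 − 3 = 14557 annual layers in the record.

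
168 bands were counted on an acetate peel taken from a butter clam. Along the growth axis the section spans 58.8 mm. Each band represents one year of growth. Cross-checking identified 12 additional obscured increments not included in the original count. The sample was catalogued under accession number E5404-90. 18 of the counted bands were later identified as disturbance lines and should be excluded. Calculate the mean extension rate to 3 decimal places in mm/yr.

Correcting the raw count gives 168 − 18 + 12 = 162 true bands.
58.8 mm over 162 years gives 58.8 / 162 ≈ 0.363 mm/yr.

0.363 mm/yr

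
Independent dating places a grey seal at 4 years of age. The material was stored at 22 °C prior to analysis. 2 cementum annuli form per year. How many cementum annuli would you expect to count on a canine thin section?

With 2 cementum annuli per year, 4 years would produce 4 × 2 = 8 cementum annuli.
So 8 cementum annuli should be present.

8 cementum annuli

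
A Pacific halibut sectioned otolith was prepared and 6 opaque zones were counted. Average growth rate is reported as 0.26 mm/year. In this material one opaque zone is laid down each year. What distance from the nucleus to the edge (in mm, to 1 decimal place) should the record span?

The record spans 6 years at 0.26 mm per year.
Length ≈ 0.26 × 6 = 1.6 mm.

1.6 mm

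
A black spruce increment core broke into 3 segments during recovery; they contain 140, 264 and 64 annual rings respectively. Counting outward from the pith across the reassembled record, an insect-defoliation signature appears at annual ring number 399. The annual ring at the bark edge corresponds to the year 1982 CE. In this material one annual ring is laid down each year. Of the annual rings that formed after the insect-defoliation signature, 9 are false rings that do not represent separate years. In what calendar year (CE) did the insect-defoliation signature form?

Total annual rings = 140 + 264 + 64 = 468.
Between annual ring 399 and the bark edge there are 468 − 399 = 69 annual rings.
Excluding 9 false annual rings: 69 − 9 = 60.
1982 − 60 = 1922 CE.

1922 CE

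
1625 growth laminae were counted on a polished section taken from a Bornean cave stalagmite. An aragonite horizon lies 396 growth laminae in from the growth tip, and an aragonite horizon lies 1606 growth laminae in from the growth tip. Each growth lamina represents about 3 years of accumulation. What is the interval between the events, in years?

3630 yr

Separation: 1606 − 396 = 1210 growth laminae.
1210 growth laminae at 3 years each span 1210 × 3 = 3630 years.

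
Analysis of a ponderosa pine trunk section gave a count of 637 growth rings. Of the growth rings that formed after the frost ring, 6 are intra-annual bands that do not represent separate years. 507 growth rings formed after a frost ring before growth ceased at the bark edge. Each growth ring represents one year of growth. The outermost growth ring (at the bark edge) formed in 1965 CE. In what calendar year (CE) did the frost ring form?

1464 CE

507 growth rings formed after the frost ring.
Excluding 6 false growth rings: 507 − 6 = 501.
Counting back 501 years from 1965 CE places the frost ring in 1965 − 501 = 1464 CE.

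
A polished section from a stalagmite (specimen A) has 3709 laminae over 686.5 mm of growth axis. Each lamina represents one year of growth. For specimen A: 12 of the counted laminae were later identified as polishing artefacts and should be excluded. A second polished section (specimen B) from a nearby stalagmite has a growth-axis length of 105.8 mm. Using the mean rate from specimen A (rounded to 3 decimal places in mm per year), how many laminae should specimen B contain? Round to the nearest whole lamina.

Specimen A: after corrections the count is 3709 − 12 = 3697 laminae.
A: 686.5 mm over 3697 years gives 686.5 / 3697 ≈ 0.186 mm per year.
B spans 105.8 / 0.186 = 568.82 years ≈ 569 laminae.

569 laminae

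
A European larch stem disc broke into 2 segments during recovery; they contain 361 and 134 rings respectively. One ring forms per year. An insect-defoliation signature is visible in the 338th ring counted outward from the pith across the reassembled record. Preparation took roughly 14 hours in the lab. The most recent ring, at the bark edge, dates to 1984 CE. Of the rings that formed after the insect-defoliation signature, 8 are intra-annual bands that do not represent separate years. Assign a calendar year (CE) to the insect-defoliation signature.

Total rings = 361 + 134 = 495.
495 − 338 = 157 rings lie beyond the insect-defoliation signature toward the bark edge.
Removing the 8 false rings leaves 157 − 8 = 149 true rings beyond the insect-defoliation signature.
Counting back 149 years from 1984 CE places the insect-defoliation signature in 1984 − 149 = 1835 CE.

1835 CE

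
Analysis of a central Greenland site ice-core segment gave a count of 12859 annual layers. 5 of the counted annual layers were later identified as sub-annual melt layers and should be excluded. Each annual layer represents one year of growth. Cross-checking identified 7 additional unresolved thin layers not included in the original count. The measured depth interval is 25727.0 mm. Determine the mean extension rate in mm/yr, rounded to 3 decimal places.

Adjusted count: 12859 − 5 + 7 = 12861 annual layers.
Extension rate ≈ 25727.0 / 12861 = 2.000 mm/yr.

2.000 mm/yr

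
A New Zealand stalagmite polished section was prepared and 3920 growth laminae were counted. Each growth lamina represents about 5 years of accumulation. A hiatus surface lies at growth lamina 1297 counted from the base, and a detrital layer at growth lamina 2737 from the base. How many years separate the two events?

7200 years

The two markers are separated by 2737 − 1297 = 1440 growth laminae.
Multiplying by 5 years per growth lamina: 1440 × 5 = 7200 years.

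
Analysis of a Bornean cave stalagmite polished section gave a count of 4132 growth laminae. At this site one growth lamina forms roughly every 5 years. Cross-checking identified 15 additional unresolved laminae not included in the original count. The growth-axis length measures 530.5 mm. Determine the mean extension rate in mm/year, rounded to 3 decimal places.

0.026 mm/year

True growth lamina count = 4132 + 15 = 4147.
At 5 years per growth lamina, 4147 × 5 = 20735 years.
530.5 mm over 20735 years gives 530.5 / 20735 ≈ 0.026 mm/year.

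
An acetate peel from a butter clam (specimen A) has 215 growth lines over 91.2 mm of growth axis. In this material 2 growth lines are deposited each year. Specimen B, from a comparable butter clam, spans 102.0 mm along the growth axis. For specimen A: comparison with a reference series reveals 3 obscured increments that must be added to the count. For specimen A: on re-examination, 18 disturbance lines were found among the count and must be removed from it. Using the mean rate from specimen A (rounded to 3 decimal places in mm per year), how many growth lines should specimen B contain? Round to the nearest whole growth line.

Specimen A: after corrections the count is 215 − 18 + 3 = 200 growth lines.
Specimen A: 200 growth lines at 2 per year is 200 / 2 = 100 years.
A: Extension rate ≈ 91.2 / 100 = 0.912 mm/year.
For B, 102.0 / 0.912 = 111.84 years; at 2 growth lines per year that is 111.84 × 2 ≈ 224 growth lines.

224 growth lines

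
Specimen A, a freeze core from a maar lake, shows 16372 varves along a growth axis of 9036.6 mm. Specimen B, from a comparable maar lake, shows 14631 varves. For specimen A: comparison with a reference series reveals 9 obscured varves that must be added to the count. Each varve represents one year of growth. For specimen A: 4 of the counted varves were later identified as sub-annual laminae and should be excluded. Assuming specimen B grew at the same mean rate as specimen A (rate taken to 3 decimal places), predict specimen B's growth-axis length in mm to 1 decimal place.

8076.3 mm

Specimen A: after corrections the count is 16372 − 4 + 9 = 16377 varves.
A: Extension rate ≈ 9036.6 / 16377 = 0.552 mm per year.
B's length ≈ 0.552 × 14631 = 8076.3 mm.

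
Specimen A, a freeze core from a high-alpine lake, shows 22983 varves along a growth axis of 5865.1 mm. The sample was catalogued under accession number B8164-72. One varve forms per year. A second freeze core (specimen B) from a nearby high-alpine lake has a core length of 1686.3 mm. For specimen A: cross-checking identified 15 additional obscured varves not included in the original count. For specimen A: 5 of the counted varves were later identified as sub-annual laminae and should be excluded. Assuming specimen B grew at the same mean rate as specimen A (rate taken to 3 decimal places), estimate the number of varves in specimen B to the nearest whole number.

6613 varves

Specimen A: correcting the raw count gives 22983 − 5 + 15 = 22993 true varves.
A: Extension rate ≈ 5865.1 / 22993 = 0.255 mm/year.
Specimen B: 1686.3 mm / 0.255 mm per year = 6612.94 years ≈ 6613 varves.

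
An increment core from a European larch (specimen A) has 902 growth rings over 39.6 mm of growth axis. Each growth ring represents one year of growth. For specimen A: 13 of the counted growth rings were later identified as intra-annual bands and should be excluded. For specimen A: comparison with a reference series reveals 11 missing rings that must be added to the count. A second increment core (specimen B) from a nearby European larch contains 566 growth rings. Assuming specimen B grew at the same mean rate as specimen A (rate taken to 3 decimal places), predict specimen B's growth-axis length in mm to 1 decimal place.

24.9 mm

Specimen A: true growth ring count = 902 − 13 + 11 = 900.
A: 39.6 mm over 900 years gives 39.6 / 900 ≈ 0.044 mm/yr.
B's length ≈ 0.044 × 566 = 24.9 mm.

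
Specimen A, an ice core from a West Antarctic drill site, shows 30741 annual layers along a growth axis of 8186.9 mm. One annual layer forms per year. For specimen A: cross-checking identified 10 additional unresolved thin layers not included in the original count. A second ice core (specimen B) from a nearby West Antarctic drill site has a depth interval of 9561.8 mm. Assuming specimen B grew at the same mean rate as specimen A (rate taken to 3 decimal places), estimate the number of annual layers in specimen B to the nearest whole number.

35947 annual layers

Specimen A: true annual layer count = 30741 + 10 = 30751.
A: Mean rate = 8186.9 mm / 30751 years ≈ 0.266 mm/yr.
Specimen B: 9561.8 mm / 0.266 mm per year = 35946.62 years ≈ 35947 annual layers.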